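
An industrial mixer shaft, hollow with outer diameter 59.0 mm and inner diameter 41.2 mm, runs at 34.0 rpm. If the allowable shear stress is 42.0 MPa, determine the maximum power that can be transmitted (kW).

4.60 kW

J = π(d_o⁴ − d_i⁴)/32 = π(0.0590⁴ − 0.0412⁴)/32 = 9.067×10^-7 m⁴.
T_max = τ_allow·J/r = 4.20×10^7 × 9.067×10^-7 / 0.0295 = 1291 N·m.
ω = 2π·34.0/60 = 3.560 rad/s, so P_max = T_max·ω = 4596 W.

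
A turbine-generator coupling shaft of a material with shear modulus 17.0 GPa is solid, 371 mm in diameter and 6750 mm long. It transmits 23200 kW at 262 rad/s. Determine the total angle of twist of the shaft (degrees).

1.08°

ω = 262 rad/s, so T = P/ω = 23200×10³ / 262.0 = 88550 N·m.
J = πd⁴/32 = π(0.371)⁴/32 = 1.860×10^-3 m⁴.
θ = T·L/(G·J) = 88550 × 6.75 / (17.0×10⁹ × 1.860×10^-3) = 0.01890 rad.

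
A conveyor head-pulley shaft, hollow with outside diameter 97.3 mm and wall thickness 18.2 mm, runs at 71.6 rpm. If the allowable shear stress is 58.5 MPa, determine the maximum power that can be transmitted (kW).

J = π(d_o⁴ − d_i⁴)/32 = π(0.0973⁴ − 0.0609⁴)/32 = 7.449×10^-6 m⁴.
T_max = τ_allow·J/r = 5.85×10^7 × 7.449×10^-6 / 0.0486 = 8957 N·m.
ω = 2π·71.6/60 = 7.498 rad/s, so P_max = T_max·ω = 6.716×10^4 W.

67.2 kW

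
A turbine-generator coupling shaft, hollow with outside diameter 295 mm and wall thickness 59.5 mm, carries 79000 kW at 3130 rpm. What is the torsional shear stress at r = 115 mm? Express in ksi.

ω = 2π·3130/60 = 327.8 rad/s, so T = P/ω = 79000×10³ / 327.8 = 241000 N·m.
J = π(d_o⁴ − d_i⁴)/32 = π(0.295⁴ − 0.176⁴)/32 = 6.493×10^-4 m⁴.
Shear stress varies linearly with radius: τ = T·r/J = 241000 × 0.115 / 6.493×10^-4 = 4.269×10^7 Pa.

6.19 ksi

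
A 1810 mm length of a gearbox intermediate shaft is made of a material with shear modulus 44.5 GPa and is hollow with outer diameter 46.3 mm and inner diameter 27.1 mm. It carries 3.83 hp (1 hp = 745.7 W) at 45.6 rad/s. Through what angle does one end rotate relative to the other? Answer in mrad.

ω = 45.6 rad/s, so T = P/ω = 3.83×745.7 / 45.60 = 62.63 N·m.
J = π(d_o⁴ − d_i⁴)/32 = π(0.0463⁴ − 0.0271⁴)/32 = 3.982×10^-7 m⁴.
θ = T·L/(G·J) = 62.63 × 1.81 / (44.5×10⁹ × 3.982×10^-7) = 6.398×10^-3 rad.

6.40 mrad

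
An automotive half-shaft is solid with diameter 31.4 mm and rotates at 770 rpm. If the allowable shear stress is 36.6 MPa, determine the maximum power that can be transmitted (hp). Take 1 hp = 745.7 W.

J = πd⁴/32 = π(0.0314)⁴/32 = 9.544×10^-8 m⁴.
T_max = τ_allow·J/r = 3.66×10^7 × 9.544×10^-8 / 0.0157 = 222.5 N·m.
ω = 2π·770/60 = 80.63 rad/s, so P_max = T_max·ω = 1.794×10^4 W.

24.1 hp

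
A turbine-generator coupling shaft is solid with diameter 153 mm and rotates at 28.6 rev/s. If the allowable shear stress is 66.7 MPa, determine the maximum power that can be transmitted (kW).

J = πd⁴/32 = π(0.153)⁴/32 = 5.380×10^-5 m⁴.
T_max = τ_allow·J/r = 6.67×10^7 × 5.380×10^-5 / 0.0765 = 46910 N·m.
ω = 2π·28.6 = 179.7 rad/s, so P_max = T_max·ω = 8.429×10^6 W.

8430 kW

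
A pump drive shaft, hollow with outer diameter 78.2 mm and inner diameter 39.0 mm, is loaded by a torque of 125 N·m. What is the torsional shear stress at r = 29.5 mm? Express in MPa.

1.07 MPa

J = π(d_o⁴ − d_i⁴)/32 = π(0.0782⁴ − 0.0390⁴)/32 = 3.444×10^-6 m⁴.
Shear stress varies linearly with radius: τ = T·r/J = 125.0 × 0.0295 / 3.444×10^-6 = 1.071×10^6 Pa.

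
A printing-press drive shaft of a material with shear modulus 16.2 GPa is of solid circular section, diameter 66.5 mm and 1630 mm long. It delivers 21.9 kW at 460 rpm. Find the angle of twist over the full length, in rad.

0.0238 rad

ω = 2π·460/60 = 48.17 rad/s, so T = P/ω = 21.9×10³ / 48.17 = 454.6 N·m.
J = πd⁴/32 = π(0.0665)⁴/32 = 1.920×10^-6 m⁴.
θ = T·L/(G·J) = 454.6 × 1.63 / (16.2×10⁹ × 1.920×10^-6) = 0.02383 rad.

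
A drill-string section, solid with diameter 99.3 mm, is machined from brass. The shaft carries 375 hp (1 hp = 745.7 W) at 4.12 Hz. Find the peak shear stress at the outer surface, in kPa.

56200 kPa

ω = 2π·4.12 = 25.89 rad/s, so T = P/ω = 375×745.7 / 25.89 = 10800 N·m.
J = πd⁴/32 = π(0.0993)⁴/32 = 9.545×10^-6 m⁴.
τ_max = T·r/J = 10800 × 0.0496 / 9.545×10^-6 = 5.619×10^7 Pa.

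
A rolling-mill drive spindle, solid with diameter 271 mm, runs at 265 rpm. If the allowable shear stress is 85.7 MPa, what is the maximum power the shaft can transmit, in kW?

9290 kW

J = πd⁴/32 = π(0.271)⁴/32 = 5.295×10^-4 m⁴.
T_max = τ_allow·J/r = 8.57×10^7 × 5.295×10^-4 / 0.136 = 334900 N·m.
ω = 2π·265/60 = 27.75 rad/s, so P_max = T_max·ω = 9.294×10^6 W.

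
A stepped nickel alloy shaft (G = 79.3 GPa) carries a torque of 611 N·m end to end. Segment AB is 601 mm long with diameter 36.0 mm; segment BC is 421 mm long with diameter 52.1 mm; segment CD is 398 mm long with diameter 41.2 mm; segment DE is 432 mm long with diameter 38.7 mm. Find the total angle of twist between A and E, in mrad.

58.5 mrad

J_AB = π(0.0360)⁴/32 = 1.65×10^-7 m⁴; J_BC = π(0.0521)⁴/32 = 7.23×10^-7 m⁴; J_CD = π(0.0412)⁴/32 = 2.83×10^-7 m⁴; J_DE = π(0.0387)⁴/32 = 2.20×10^-7 m⁴.
θ = (T/G)·Σ L_i/J_i = (611.0/79.3×10⁹)·(0.601/1.65×10^-7 + 0.421/7.23×10^-7 + 0.398/2.83×10^-7 + 0.432/2.20×10^-7) = 0.05852 rad.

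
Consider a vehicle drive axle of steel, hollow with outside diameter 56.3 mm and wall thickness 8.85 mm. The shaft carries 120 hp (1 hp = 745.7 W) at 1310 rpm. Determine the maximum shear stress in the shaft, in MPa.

23.9 MPa

ω = 2π·1310/60 = 137.2 rad/s, so T = P/ω = 120×745.7 / 137.2 = 652.3 N·m.
J = π(d_o⁴ − d_i⁴)/32 = π(0.0563⁴ − 0.0386⁴)/32 = 7.684×10^-7 m⁴.
τ_max = T·r/J = 652.3 × 0.0281 / 7.684×10^-7 = 2.390×10^7 Pa.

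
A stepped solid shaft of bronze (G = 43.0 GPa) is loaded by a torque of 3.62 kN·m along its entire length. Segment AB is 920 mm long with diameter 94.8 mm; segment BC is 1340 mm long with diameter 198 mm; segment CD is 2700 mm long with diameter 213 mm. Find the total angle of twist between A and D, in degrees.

0.667°

J_AB = π(0.0948)⁴/32 = 7.93×10^-6 m⁴; J_BC = π(0.198)⁴/32 = 1.51×10^-4 m⁴; J_CD = π(0.213)⁴/32 = 2.02×10^-4 m⁴.
θ = (T/G)·Σ L_i/J_i = (3620/43.0×10⁹)·(0.920/7.93×10^-6 + 1.34/1.51×10^-4 + 2.70/2.02×10^-4) = 0.01164 rad.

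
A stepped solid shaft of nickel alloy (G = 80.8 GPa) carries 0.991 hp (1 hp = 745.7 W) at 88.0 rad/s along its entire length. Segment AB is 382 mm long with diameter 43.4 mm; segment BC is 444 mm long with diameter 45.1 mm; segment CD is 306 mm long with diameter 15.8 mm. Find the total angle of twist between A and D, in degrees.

ω = 88.0 rad/s, so T = P/ω = 0.991×745.7 / 88.00 = 8.398 N·m.
J_AB = π(0.0434)⁴/32 = 3.48×10^-7 m⁴; J_BC = π(0.0451)⁴/32 = 4.06×10^-7 m⁴; J_CD = π(0.0158)⁴/32 = 6.12×10^-9 m⁴.
θ = (T/G)·Σ L_i/J_i = (8.398/80.8×10⁹)·(0.382/3.48×10^-7 + 0.444/4.06×10^-7 + 0.306/6.12×10^-9) = 5.426×10^-3 rad.

0.311°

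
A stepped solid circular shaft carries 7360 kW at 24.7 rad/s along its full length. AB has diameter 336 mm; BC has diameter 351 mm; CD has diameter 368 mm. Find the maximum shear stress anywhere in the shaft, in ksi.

5.80 ksi

ω = 24.7 rad/s, so T = P/ω = 7360×10³ / 24.70 = 298000 N·m.
Under the same torque, τ_max = 16T/(πd³) is largest where d is smallest — segment AB (d = 336 mm).
τ_max = 16·298000/(π·(0.336)³) = 4.001×10^7 Pa.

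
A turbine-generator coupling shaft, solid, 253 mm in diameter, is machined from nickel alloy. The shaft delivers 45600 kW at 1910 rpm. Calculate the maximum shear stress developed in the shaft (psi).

10400 psi

ω = 2π·1910/60 = 200.0 rad/s, so T = P/ω = 45600×10³ / 200.0 = 228000 N·m.
J = πd⁴/32 = π(0.253)⁴/32 = 4.022×10^-4 m⁴.
τ_max = T·r/J = 228000 × 0.127 / 4.022×10^-4 = 7.170×10^7 Pa.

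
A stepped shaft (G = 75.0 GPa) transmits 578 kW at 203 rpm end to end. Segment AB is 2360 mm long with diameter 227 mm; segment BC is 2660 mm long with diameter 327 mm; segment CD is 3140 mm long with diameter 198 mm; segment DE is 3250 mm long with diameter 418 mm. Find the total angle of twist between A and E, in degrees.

0.692°

ω = 2π·203/60 = 21.26 rad/s, so T = P/ω = 578×10³ / 21.26 = 27190 N·m.
J_AB = π(0.227)⁴/32 = 2.61×10^-4 m⁴; J_BC = π(0.327)⁴/32 = 1.12×10^-3 m⁴; J_CD = π(0.198)⁴/32 = 1.51×10^-4 m⁴; J_DE = π(0.418)⁴/32 = 3.00×10^-3 m⁴.
θ = (T/G)·Σ L_i/J_i = (27190/75.0×10⁹)·(2.36/2.61×10^-4 + 2.66/1.12×10^-3 + 3.14/1.51×10^-4 + 3.25/3.00×10^-3) = 0.01208 rad.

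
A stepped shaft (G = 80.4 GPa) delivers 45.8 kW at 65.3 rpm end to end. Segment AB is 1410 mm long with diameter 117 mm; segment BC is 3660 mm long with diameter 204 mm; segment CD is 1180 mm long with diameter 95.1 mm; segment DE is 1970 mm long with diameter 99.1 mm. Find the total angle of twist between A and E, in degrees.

2.16°

ω = 2π·65.3/60 = 6.838 rad/s, so T = P/ω = 45.8×10³ / 6.838 = 6698 N·m.
J_AB = π(0.117)⁴/32 = 1.84×10^-5 m⁴; J_BC = π(0.204)⁴/32 = 1.70×10^-4 m⁴; J_CD = π(0.0951)⁴/32 = 8.03×10^-6 m⁴; J_DE = π(0.0991)⁴/32 = 9.47×10^-6 m⁴.
θ = (T/G)·Σ L_i/J_i = (6698/80.4×10⁹)·(1.41/1.84×10^-5 + 3.66/1.70×10^-4 + 1.18/8.03×10^-6 + 1.97/9.47×10^-6) = 0.03775 rad.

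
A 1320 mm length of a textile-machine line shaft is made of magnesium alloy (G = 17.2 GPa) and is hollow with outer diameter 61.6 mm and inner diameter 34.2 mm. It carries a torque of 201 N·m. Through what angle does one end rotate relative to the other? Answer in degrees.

0.691°

J = π(d_o⁴ − d_i⁴)/32 = π(0.0616⁴ − 0.0342⁴)/32 = 1.279×10^-6 m⁴.
θ = T·L/(G·J) = 201.0 × 1.32 / (17.2×10⁹ × 1.279×10^-6) = 0.01206 rad.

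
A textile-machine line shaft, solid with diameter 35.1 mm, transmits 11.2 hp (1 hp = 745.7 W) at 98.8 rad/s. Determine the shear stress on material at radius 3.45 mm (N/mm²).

1.96 N/mm²

ω = 98.8 rad/s, so T = P/ω = 11.2×745.7 / 98.80 = 84.53 N·m.
J = πd⁴/32 = π(0.0351)⁴/32 = 1.490×10^-7 m⁴.
Shear stress varies linearly with radius: τ = T·r/J = 84.53 × 0.00345 / 1.490×10^-7 = 1.957×10^6 Pa.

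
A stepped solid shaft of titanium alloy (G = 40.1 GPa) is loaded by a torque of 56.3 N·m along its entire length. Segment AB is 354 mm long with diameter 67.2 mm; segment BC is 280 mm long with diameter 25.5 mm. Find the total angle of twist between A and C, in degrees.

0.557°

J_AB = π(0.0672)⁴/32 = 2.00×10^-6 m⁴; J_BC = π(0.0255)⁴/32 = 4.15×10^-8 m⁴.
θ = (T/G)·Σ L_i/J_i = (56.30/40.1×10⁹)·(0.354/2.00×10^-6 + 0.280/4.15×10^-8) = 9.719×10^-3 rad.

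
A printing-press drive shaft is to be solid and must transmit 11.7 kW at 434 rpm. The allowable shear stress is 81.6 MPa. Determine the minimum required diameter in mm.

25.2 mm

ω = 2π·434/60 = 45.45 rad/s, so T = P/ω = 11.7×10³ / 45.45 = 257.4 N·m.
For a solid shaft τ_max = 16T/(πd³), so d = (16T/(π τ_allow))^(1/3) = (16·257.4/(π·8.16×10^7))^(1/3) = 0.02523 m.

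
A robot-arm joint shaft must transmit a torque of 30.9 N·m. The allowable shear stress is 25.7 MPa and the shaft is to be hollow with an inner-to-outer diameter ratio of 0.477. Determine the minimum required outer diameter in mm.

For a hollow shaft with d_i/d_o = 0.477: τ_max = 16T/(π d_o³ (1−k⁴)), so d_o = [16T/(π τ_allow (1−k⁴))]^(1/3) = [16·30.90/(π·2.57×10^7·0.9482)]^(1/3) = 0.01862 m.

18.6 mm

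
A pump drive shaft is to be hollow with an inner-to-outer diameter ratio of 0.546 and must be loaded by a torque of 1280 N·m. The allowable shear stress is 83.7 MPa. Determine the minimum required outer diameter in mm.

44.1 mm

For a hollow shaft with d_i/d_o = 0.546: τ_max = 16T/(π d_o³ (1−k⁴)), so d_o = [16T/(π τ_allow (1−k⁴))]^(1/3) = [16·1280/(π·8.37×10^7·0.9111)]^(1/3) = 0.04405 m.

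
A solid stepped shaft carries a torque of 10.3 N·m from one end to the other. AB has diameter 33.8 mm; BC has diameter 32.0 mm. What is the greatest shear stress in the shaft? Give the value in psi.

Under the same torque, τ_max = 16T/(πd³) is largest where d is smallest — segment BC (d = 32.0 mm).
τ_max = 16·10.30/(π·(0.0320)³) = 1.601×10^6 Pa.

232 psi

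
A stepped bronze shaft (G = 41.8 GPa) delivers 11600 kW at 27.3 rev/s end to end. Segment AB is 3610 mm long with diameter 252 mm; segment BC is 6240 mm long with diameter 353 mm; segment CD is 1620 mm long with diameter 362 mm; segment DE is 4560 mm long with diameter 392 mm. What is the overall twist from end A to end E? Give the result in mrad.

ω = 2π·27.3 = 171.5 rad/s, so T = P/ω = 11600×10³ / 171.5 = 67630 N·m.
J_AB = π(0.252)⁴/32 = 3.96×10^-4 m⁴; J_BC = π(0.353)⁴/32 = 1.52×10^-3 m⁴; J_CD = π(0.362)⁴/32 = 1.69×10^-3 m⁴; J_DE = π(0.392)⁴/32 = 2.32×10^-3 m⁴.
θ = (T/G)·Σ L_i/J_i = (67630/41.8×10⁹)·(3.61/3.96×10^-4 + 6.24/1.52×10^-3 + 1.62/1.69×10^-3 + 4.56/2.32×10^-3) = 0.02611 rad.

26.1 mrad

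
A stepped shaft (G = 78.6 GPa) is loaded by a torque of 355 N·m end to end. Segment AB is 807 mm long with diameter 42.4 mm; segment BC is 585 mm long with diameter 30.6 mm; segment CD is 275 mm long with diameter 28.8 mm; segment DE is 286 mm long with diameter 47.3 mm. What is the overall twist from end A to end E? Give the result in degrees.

J_AB = π(0.0424)⁴/32 = 3.17×10^-7 m⁴; J_BC = π(0.0306)⁴/32 = 8.61×10^-8 m⁴; J_CD = π(0.0288)⁴/32 = 6.75×10^-8 m⁴; J_DE = π(0.0473)⁴/32 = 4.91×10^-7 m⁴.
θ = (T/G)·Σ L_i/J_i = (355.0/78.6×10⁹)·(0.807/3.17×10^-7 + 0.585/8.61×10^-8 + 0.275/6.75×10^-8 + 0.286/4.91×10^-7) = 0.06320 rad.

3.62°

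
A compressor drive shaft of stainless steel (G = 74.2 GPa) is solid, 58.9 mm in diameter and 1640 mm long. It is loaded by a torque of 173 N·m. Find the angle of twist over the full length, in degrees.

J = πd⁴/32 = π(0.0589)⁴/32 = 1.182×10^-6 m⁴.
θ = T·L/(G·J) = 173.0 × 1.64 / (74.2×10⁹ × 1.182×10^-6) = 3.236×10^-3 rad.

0.185°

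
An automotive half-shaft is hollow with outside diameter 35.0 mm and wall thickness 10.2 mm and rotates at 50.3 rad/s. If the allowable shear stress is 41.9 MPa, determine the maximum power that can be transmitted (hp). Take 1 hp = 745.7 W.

J = π(d_o⁴ − d_i⁴)/32 = π(0.0350⁴ − 0.0146⁴)/32 = 1.429×10^-7 m⁴.
T_max = τ_allow·J/r = 4.19×10^7 × 1.429×10^-7 / 0.0175 = 342.1 N·m.
ω = 50.3 rad/s, so P_max = T_max·ω = 1.721×10^4 W.

23.1 hp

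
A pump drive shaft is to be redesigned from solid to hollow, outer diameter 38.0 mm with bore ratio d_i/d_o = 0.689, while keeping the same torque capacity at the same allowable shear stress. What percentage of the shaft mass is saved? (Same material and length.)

37.7 %

Equal τ_max and T ⇒ the solid shaft needs d_s³ = d_o³(1−k⁴), so d_s = 38.0·(1−0.689⁴)^(1/3) = 34.90 mm.
Area ratio A_h/A_s = d_o²(1−k²)/d_s² = (1−k²)/(1−k⁴)^(2/3) = 0.6228.
Mass saving = 1 − 0.6228 = 37.7 %.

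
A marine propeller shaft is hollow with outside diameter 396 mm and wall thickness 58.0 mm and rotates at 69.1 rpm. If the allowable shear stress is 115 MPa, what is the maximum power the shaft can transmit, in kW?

J = π(d_o⁴ − d_i⁴)/32 = π(0.396⁴ − 0.280⁴)/32 = 1.811×10^-3 m⁴.
T_max = τ_allow·J/r = 1.15×10^8 × 1.811×10^-3 / 0.198 = 1.052e6 N·m.
ω = 2π·69.1/60 = 7.236 rad/s, so P_max = T_max·ω = 7.610×10^6 W.

7610 kW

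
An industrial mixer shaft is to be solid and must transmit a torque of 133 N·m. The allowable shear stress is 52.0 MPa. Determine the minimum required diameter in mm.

For a solid shaft τ_max = 16T/(πd³), so d = (16T/(π τ_allow))^(1/3) = (16·133.0/(π·5.20×10^7))^(1/3) = 0.02353 m.

23.5 mm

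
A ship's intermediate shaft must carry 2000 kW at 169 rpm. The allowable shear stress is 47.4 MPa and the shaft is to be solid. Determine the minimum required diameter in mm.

230 mm

ω = 2π·169/60 = 17.70 rad/s, so T = P/ω = 2000×10³ / 17.70 = 113000 N·m.
For a solid shaft τ_max = 16T/(πd³), so d = (16T/(π τ_allow))^(1/3) = (16·113000/(π·4.74×10^7))^(1/3) = 0.2298 m.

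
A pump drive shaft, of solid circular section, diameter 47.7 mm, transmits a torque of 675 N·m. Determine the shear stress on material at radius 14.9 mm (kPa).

19800 kPa

J = πd⁴/32 = π(0.0477)⁴/32 = 5.082×10^-7 m⁴.
Shear stress varies linearly with radius: τ = T·r/J = 675.0 × 0.0149 / 5.082×10^-7 = 1.979×10^7 Pa.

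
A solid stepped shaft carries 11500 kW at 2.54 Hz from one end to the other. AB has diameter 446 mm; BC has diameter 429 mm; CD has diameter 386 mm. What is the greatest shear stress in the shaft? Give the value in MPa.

ω = 2π·2.54 = 15.96 rad/s, so T = P/ω = 11500×10³ / 15.96 = 720600 N·m.
Under the same torque, τ_max = 16T/(πd³) is largest where d is smallest — segment CD (d = 386 mm).
τ_max = 16·720600/(π·(0.386)³) = 6.381×10^7 Pa.

63.8 MPa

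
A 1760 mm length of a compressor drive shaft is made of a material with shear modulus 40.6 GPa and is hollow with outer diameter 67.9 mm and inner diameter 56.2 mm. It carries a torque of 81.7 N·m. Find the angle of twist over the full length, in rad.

0.00320 rad

J = π(d_o⁴ − d_i⁴)/32 = π(0.0679⁴ − 0.0562⁴)/32 = 1.107×10^-6 m⁴.
θ = T·L/(G·J) = 81.70 × 1.76 / (40.6×10⁹ × 1.107×10^-6) = 3.198×10^-3 rad.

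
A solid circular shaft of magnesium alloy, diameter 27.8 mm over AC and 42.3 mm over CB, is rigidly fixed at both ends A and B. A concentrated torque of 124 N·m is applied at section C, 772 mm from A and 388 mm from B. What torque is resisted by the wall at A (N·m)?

10.6 N·m

Compatibility: T_A·a/J_AC = T_B·b/J_CB with T_A + T_B = T₀.
J_AC = 5.86×10^-8 m⁴, J_CB = 3.14×10^-7 m⁴, so T_A = T₀·(J_AC/a)/((J_AC/a)+(J_CB/b)) = 10.63 N·m, T_B = 113.4 N·m.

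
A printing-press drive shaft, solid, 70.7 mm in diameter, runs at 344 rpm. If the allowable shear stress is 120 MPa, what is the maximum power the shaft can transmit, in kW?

J = πd⁴/32 = π(0.0707)⁴/32 = 2.453×10^-6 m⁴.
T_max = τ_allow·J/r = 1.20×10^8 × 2.453×10^-6 / 0.0353 = 8327 N·m.
ω = 2π·344/60 = 36.02 rad/s, so P_max = T_max·ω = 3.000×10^5 W.

300 kW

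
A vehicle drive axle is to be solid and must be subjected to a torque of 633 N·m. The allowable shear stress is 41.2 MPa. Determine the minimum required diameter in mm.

For a solid shaft τ_max = 16T/(πd³), so d = (16T/(π τ_allow))^(1/3) = (16·633.0/(π·4.12×10^7))^(1/3) = 0.04277 m.

42.8 mm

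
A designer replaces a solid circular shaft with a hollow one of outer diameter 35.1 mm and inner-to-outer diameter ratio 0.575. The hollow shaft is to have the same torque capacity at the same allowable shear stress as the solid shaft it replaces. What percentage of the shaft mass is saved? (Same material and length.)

Equal τ_max and T ⇒ the solid shaft needs d_s³ = d_o³(1−k⁴), so d_s = 35.1·(1−0.575⁴)^(1/3) = 33.77 mm.
Area ratio A_h/A_s = d_o²(1−k²)/d_s² = (1−k²)/(1−k⁴)^(2/3) = 0.7231.
Mass saving = 1 − 0.7231 = 27.7 %.

27.7 %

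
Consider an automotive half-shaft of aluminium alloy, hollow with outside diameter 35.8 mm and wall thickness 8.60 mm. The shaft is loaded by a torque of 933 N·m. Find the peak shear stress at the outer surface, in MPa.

J = π(d_o⁴ − d_i⁴)/32 = π(0.0358⁴ − 0.0186⁴)/32 = 1.495×10^-7 m⁴.
τ_max = T·r/J = 933.0 × 0.0179 / 1.495×10^-7 = 1.117×10^8 Pa.

112 MPa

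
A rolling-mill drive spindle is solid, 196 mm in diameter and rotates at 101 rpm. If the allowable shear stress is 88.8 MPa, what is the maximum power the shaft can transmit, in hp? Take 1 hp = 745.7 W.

J = πd⁴/32 = π(0.196)⁴/32 = 1.449×10^-4 m⁴.
T_max = τ_allow·J/r = 8.88×10^7 × 1.449×10^-4 / 0.0980 = 131300 N·m.
ω = 2π·101/60 = 10.58 rad/s, so P_max = T_max·ω = 1.389×10^6 W.

1860 hp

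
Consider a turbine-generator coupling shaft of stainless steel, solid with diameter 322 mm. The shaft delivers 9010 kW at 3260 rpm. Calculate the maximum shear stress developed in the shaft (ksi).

ω = 2π·3260/60 = 341.4 rad/s, so T = P/ω = 9010×10³ / 341.4 = 26390 N·m.
J = πd⁴/32 = π(0.322)⁴/32 = 1.055×10^-3 m⁴.
τ_max = T·r/J = 26390 × 0.161 / 1.055×10^-3 = 4.026×10^6 Pa.

0.584 ksi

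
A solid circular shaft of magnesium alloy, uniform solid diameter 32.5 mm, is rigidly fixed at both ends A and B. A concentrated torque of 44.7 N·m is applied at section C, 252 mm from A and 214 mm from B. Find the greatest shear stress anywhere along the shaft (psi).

With uniform GJ and both ends fixed, compatibility θ_AC = θ_CB gives T_A·a = T_B·b, together with T_A + T_B = T₀.
T_A = T₀·b/(a+b) = 44.70·214/466.0 = 20.53 N·m; T_B = 24.17 N·m.
τ in each portion: τ_AC = 3.05×10^6 Pa, τ_CB = 3.59×10^6 Pa; maximum is in CB.
τ_max = T_CB·r/J = 24.17·0.0163/1.10×10^-7 = 3.586×10^6 Pa.

520 psi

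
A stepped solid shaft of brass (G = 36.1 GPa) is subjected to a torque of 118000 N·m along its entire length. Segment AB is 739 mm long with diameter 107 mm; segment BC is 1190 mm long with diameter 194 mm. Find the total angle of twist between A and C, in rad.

J_AB = π(0.107)⁴/32 = 1.29×10^-5 m⁴; J_BC = π(0.194)⁴/32 = 1.39×10^-4 m⁴.
θ = (T/G)·Σ L_i/J_i = (118000/36.1×10⁹)·(0.739/1.29×10^-5 + 1.19/1.39×10^-4) = 0.2157 rad.

0.216 rad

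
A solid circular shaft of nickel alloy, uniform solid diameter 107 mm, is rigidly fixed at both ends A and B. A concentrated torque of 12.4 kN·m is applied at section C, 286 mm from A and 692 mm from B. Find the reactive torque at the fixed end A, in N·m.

8770 N·m

With uniform GJ and both ends fixed, compatibility θ_AC = θ_CB gives T_A·a = T_B·b, together with T_A + T_B = T₀.
T_A = T₀·b/(a+b) = 12400·692/978.0 = 8774 N·m; T_B = 3626 N·m.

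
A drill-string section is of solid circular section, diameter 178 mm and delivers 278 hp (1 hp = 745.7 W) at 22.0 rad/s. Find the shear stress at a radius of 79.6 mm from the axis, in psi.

1100 psi

ω = 22.0 rad/s, so T = P/ω = 278×745.7 / 22.00 = 9423 N·m.
J = πd⁴/32 = π(0.178)⁴/32 = 9.856×10^-5 m⁴.
Shear stress varies linearly with radius: τ = T·r/J = 9423 × 0.0796 / 9.856×10^-5 = 7.611×10^6 Pa.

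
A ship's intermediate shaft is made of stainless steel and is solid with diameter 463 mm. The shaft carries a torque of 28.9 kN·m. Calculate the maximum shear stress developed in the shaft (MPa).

1.48 MPa

J = πd⁴/32 = π(0.463)⁴/32 = 4.512×10^-3 m⁴.
τ_max = T·r/J = 28900 × 0.232 / 4.512×10^-3 = 1.483×10^6 Pa.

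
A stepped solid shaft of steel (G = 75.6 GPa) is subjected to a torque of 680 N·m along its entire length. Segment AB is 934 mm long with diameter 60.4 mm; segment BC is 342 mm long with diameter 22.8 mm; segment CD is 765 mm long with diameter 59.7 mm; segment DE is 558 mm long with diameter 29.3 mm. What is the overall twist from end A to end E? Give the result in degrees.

11.3°

J_AB = π(0.0604)⁴/32 = 1.31×10^-6 m⁴; J_BC = π(0.0228)⁴/32 = 2.65×10^-8 m⁴; J_CD = π(0.0597)⁴/32 = 1.25×10^-6 m⁴; J_DE = π(0.0293)⁴/32 = 7.24×10^-8 m⁴.
θ = (T/G)·Σ L_i/J_i = (680.0/75.6×10⁹)·(0.934/1.31×10^-6 + 0.342/2.65×10^-8 + 0.765/1.25×10^-6 + 0.558/7.24×10^-8) = 0.1973 rad.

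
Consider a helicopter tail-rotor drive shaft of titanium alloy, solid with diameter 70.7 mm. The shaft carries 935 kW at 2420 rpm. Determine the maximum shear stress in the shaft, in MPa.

ω = 2π·2420/60 = 253.4 rad/s, so T = P/ω = 935×10³ / 253.4 = 3690 N·m.
J = πd⁴/32 = π(0.0707)⁴/32 = 2.453×10^-6 m⁴.
τ_max = T·r/J = 3690 × 0.0353 / 2.453×10^-6 = 5.317×10^7 Pa.

53.2 MPa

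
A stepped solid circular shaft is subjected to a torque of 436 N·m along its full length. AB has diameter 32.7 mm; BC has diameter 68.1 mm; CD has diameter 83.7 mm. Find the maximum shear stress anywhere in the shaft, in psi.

9210 psi

Under the same torque, τ_max = 16T/(πd³) is largest where d is smallest — segment AB (d = 32.7 mm).
τ_max = 16·436.0/(π·(0.0327)³) = 6.351×10^7 Pa.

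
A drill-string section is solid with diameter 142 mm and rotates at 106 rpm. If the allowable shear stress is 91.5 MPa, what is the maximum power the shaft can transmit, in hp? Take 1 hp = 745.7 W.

766 hp

J = πd⁴/32 = π(0.142)⁴/32 = 3.992×10^-5 m⁴.
T_max = τ_allow·J/r = 9.15×10^7 × 3.992×10^-5 / 0.0710 = 51440 N·m.
ω = 2π·106/60 = 11.10 rad/s, so P_max = T_max·ω = 5.710×10^5 W.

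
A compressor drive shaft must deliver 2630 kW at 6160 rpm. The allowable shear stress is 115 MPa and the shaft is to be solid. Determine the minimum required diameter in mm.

ω = 2π·6160/60 = 645.1 rad/s, so T = P/ω = 2630×10³ / 645.1 = 4077 N·m.
For a solid shaft τ_max = 16T/(πd³), so d = (16T/(π τ_allow))^(1/3) = (16·4077/(π·1.15×10^8))^(1/3) = 0.05652 m.

56.5 mm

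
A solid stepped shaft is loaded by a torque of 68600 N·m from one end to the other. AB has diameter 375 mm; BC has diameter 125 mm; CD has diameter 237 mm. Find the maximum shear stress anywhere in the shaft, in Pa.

Under the same torque, τ_max = 16T/(πd³) is largest where d is smallest — segment BC (d = 125 mm).
τ_max = 16·68600/(π·(0.125)³) = 1.789×10^8 Pa.

1.79e8 Pa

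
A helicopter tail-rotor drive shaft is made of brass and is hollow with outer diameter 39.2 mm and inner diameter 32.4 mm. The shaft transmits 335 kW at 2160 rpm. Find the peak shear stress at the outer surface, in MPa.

235 MPa

ω = 2π·2160/60 = 226.2 rad/s, so T = P/ω = 335×10³ / 226.2 = 1481 N·m.
J = π(d_o⁴ − d_i⁴)/32 = π(0.0392⁴ − 0.0324⁴)/32 = 1.236×10^-7 m⁴.
τ_max = T·r/J = 1481 × 0.0196 / 1.236×10^-7 = 2.348×10^8 Pa.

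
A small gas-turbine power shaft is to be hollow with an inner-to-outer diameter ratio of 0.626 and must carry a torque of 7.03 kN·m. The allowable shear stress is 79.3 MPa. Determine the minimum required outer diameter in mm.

For a hollow shaft with d_i/d_o = 0.626: τ_max = 16T/(π d_o³ (1−k⁴)), so d_o = [16T/(π τ_allow (1−k⁴))]^(1/3) = [16·7030/(π·7.93×10^7·0.8464)]^(1/3) = 0.08110 m.

81.1 mm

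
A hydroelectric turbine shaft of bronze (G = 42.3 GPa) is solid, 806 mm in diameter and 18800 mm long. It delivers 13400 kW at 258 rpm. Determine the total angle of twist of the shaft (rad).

ω = 2π·258/60 = 27.02 rad/s, so T = P/ω = 13400×10³ / 27.02 = 496000 N·m.
J = πd⁴/32 = π(0.806)⁴/32 = 0.04143 m⁴.
θ = T·L/(G·J) = 496000 × 18.8 / (42.3×10⁹ × 0.04143) = 5.320×10^-3 rad.

0.00532 rad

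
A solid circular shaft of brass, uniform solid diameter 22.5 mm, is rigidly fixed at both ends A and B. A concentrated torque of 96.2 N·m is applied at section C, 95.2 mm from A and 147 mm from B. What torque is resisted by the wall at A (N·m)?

With uniform GJ and both ends fixed, compatibility θ_AC = θ_CB gives T_A·a = T_B·b, together with T_A + T_B = T₀.
T_A = T₀·b/(a+b) = 96.20·147/242.2 = 58.39 N·m; T_B = 37.81 N·m.

58.4 N·m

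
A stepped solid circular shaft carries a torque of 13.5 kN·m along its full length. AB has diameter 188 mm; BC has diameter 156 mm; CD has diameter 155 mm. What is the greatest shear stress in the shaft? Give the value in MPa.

18.5 MPa

Under the same torque, τ_max = 16T/(πd³) is largest where d is smallest — segment CD (d = 155 mm).
τ_max = 16·13500/(π·(0.155)³) = 1.846×10^7 Pa.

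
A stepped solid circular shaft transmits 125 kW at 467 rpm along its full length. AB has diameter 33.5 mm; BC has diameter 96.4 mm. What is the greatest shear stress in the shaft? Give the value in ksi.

ω = 2π·467/60 = 48.90 rad/s, so T = P/ω = 125×10³ / 48.90 = 2556 N·m.
Under the same torque, τ_max = 16T/(πd³) is largest where d is smallest — segment AB (d = 33.5 mm).
τ_max = 16·2556/(π·(0.0335)³) = 3.463×10^8 Pa.

50.2 ksi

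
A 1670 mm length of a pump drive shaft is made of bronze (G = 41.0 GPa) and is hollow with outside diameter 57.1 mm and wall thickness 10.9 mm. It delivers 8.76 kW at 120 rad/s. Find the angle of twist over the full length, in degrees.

ω = 120 rad/s, so T = P/ω = 8.76×10³ / 120.0 = 73.00 N·m.
J = π(d_o⁴ − d_i⁴)/32 = π(0.0571⁴ − 0.0353⁴)/32 = 8.912×10^-7 m⁴.
θ = T·L/(G·J) = 73.00 × 1.67 / (41.0×10⁹ × 8.912×10^-7) = 3.336×10^-3 rad.

0.191°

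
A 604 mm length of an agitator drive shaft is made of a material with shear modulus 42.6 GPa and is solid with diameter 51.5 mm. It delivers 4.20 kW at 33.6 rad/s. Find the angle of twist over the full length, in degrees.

0.147°

ω = 33.6 rad/s, so T = P/ω = 4.20×10³ / 33.60 = 125.0 N·m.
J = πd⁴/32 = π(0.0515)⁴/32 = 6.906×10^-7 m⁴.
θ = T·L/(G·J) = 125.0 × 0.604 / (42.6×10⁹ × 6.906×10^-7) = 2.566×10^-3 rad.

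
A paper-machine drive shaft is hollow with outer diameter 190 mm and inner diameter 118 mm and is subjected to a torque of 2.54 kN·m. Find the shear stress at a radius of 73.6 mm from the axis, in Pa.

1.72e6 Pa

J = π(d_o⁴ − d_i⁴)/32 = π(0.190⁴ − 0.118⁴)/32 = 1.089×10^-4 m⁴.
Shear stress varies linearly with radius: τ = T·r/J = 2540 × 0.0736 / 1.089×10^-4 = 1.717×10^6 Pa.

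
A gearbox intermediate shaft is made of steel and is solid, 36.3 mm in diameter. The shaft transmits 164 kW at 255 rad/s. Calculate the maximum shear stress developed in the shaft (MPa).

ω = 255 rad/s, so T = P/ω = 164×10³ / 255.0 = 643.1 N·m.
J = πd⁴/32 = π(0.0363)⁴/32 = 1.705×10^-7 m⁴.
τ_max = T·r/J = 643.1 × 0.0181 / 1.705×10^-7 = 6.848×10^7 Pa.

68.5 MPa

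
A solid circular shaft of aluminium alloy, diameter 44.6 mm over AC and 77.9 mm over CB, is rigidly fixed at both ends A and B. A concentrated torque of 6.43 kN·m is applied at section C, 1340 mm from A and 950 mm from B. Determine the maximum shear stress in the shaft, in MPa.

Compatibility: T_A·a/J_AC = T_B·b/J_CB with T_A + T_B = T₀.
J_AC = 3.88×10^-7 m⁴, J_CB = 3.62×10^-6 m⁴, so T_A = T₀·(J_AC/a)/((J_AC/a)+(J_CB/b)) = 455.1 N·m, T_B = 5975 N·m.
τ in each portion: τ_AC = 2.61×10^7 Pa, τ_CB = 6.44×10^7 Pa; maximum is in CB.
τ_max = T_CB·r/J = 5975·0.0390/3.62×10^-6 = 6.437×10^7 Pa.

64.4 MPa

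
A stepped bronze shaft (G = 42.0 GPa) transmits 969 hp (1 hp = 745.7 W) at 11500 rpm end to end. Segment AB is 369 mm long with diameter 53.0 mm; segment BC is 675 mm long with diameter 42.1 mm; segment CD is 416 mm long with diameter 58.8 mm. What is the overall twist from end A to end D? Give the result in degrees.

2.47°

ω = 2π·11500/60 = 1204 rad/s, so T = P/ω = 969×745.7 / 1204 = 600.0 N·m.
J_AB = π(0.0530)⁴/32 = 7.75×10^-7 m⁴; J_BC = π(0.0421)⁴/32 = 3.08×10^-7 m⁴; J_CD = π(0.0588)⁴/32 = 1.17×10^-6 m⁴.
θ = (T/G)·Σ L_i/J_i = (600.0/42.0×10⁹)·(0.369/7.75×10^-7 + 0.675/3.08×10^-7 + 0.416/1.17×10^-6) = 0.04314 rad.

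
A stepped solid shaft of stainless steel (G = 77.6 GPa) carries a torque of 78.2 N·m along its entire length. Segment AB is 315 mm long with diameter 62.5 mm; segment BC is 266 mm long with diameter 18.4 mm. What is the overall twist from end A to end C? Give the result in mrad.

J_AB = π(0.0625)⁴/32 = 1.50×10^-6 m⁴; J_BC = π(0.0184)⁴/32 = 1.13×10^-8 m⁴.
θ = (T/G)·Σ L_i/J_i = (78.20/77.6×10⁹)·(0.315/1.50×10^-6 + 0.266/1.13×10^-8) = 0.02403 rad.

24.0 mrad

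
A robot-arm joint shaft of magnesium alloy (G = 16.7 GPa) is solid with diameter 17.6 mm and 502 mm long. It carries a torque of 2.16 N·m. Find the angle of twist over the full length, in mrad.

J = πd⁴/32 = π(0.0176)⁴/32 = 9.420×10^-9 m⁴.
θ = T·L/(G·J) = 2.160 × 0.502 / (16.7×10⁹ × 9.420×10^-9) = 6.893×10^-3 rad.

6.89 mrad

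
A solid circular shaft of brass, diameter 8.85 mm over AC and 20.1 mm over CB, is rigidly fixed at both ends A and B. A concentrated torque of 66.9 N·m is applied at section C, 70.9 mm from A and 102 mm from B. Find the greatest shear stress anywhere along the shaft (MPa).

39.8 MPa

Compatibility: T_A·a/J_AC = T_B·b/J_CB with T_A + T_B = T₀.
J_AC = 6.02×10^-10 m⁴, J_CB = 1.60×10^-8 m⁴, so T_A = T₀·(J_AC/a)/((J_AC/a)+(J_CB/b)) = 3.432 N·m, T_B = 63.47 N·m.
τ in each portion: τ_AC = 2.52×10^7 Pa, τ_CB = 3.98×10^7 Pa; maximum is in CB.
τ_max = T_CB·r/J = 63.47·0.0100/1.60×10^-8 = 3.981×10^7 Pa.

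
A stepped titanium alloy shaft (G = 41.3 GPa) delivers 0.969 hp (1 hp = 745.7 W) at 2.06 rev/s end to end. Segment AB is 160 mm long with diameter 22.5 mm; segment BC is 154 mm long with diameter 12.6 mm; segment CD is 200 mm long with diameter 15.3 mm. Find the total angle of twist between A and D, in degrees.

ω = 2π·2.06 = 12.94 rad/s, so T = P/ω = 0.969×745.7 / 12.94 = 55.83 N·m.
J_AB = π(0.0225)⁴/32 = 2.52×10^-8 m⁴; J_BC = π(0.0126)⁴/32 = 2.47×10^-9 m⁴; J_CD = π(0.0153)⁴/32 = 5.38×10^-9 m⁴.
θ = (T/G)·Σ L_i/J_i = (55.83/41.3×10⁹)·(0.160/2.52×10^-8 + 0.154/2.47×10^-9 + 0.200/5.38×10^-9) = 0.1430 rad.

8.19°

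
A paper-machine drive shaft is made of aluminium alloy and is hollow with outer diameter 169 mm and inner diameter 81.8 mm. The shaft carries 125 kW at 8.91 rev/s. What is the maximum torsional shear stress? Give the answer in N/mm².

2.49 N/mm²

ω = 2π·8.91 = 55.98 rad/s, so T = P/ω = 125×10³ / 55.98 = 2233 N·m.
J = π(d_o⁴ − d_i⁴)/32 = π(0.169⁴ − 0.0818⁴)/32 = 7.569×10^-5 m⁴.
τ_max = T·r/J = 2233 × 0.0845 / 7.569×10^-5 = 2.493×10^6 Pa.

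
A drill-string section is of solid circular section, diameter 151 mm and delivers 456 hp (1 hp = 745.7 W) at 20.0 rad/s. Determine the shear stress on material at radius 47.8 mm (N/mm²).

ω = 20.0 rad/s, so T = P/ω = 456×745.7 / 20.00 = 17000 N·m.
J = πd⁴/32 = π(0.151)⁴/32 = 5.104×10^-5 m⁴.
Shear stress varies linearly with radius: τ = T·r/J = 17000 × 0.0478 / 5.104×10^-5 = 1.592×10^7 Pa.

15.9 N/mm²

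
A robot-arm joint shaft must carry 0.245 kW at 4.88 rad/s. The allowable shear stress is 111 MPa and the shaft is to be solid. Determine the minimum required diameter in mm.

ω = 4.88 rad/s, so T = P/ω = 0.245×10³ / 4.880 = 50.20 N·m.
For a solid shaft τ_max = 16T/(πd³), so d = (16T/(π τ_allow))^(1/3) = (16·50.20/(π·1.11×10^8))^(1/3) = 0.01321 m.

13.2 mm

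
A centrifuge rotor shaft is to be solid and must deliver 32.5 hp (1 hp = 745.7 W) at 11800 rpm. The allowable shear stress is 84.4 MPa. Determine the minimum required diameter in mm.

ω = 2π·11800/60 = 1236 rad/s, so T = P/ω = 32.5×745.7 / 1236 = 19.61 N·m.
For a solid shaft τ_max = 16T/(πd³), so d = (16T/(π τ_allow))^(1/3) = (16·19.61/(π·8.44×10^7))^(1/3) = 0.01058 m.

10.6 mm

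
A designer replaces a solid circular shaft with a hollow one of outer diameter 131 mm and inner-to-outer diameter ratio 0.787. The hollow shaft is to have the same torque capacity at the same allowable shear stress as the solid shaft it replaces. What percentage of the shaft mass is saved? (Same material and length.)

Equal τ_max and T ⇒ the solid shaft needs d_s³ = d_o³(1−k⁴), so d_s = 131·(1−0.787⁴)^(1/3) = 111.5 mm.
Area ratio A_h/A_s = d_o²(1−k²)/d_s² = (1−k²)/(1−k⁴)^(2/3) = 0.5255.
Mass saving = 1 − 0.5255 = 47.4 %.

47.4 %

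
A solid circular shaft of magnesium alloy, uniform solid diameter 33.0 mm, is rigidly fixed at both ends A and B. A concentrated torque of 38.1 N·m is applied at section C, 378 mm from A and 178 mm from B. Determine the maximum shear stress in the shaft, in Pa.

With uniform GJ and both ends fixed, compatibility θ_AC = θ_CB gives T_A·a = T_B·b, together with T_A + T_B = T₀.
T_A = T₀·b/(a+b) = 38.10·178/556.0 = 12.20 N·m; T_B = 25.90 N·m.
τ in each portion: τ_AC = 1.73×10^6 Pa, τ_CB = 3.67×10^6 Pa; maximum is in CB.
τ_max = T_CB·r/J = 25.90·0.0165/1.16×10^-7 = 3.671×10^6 Pa.

3.67e6 Pa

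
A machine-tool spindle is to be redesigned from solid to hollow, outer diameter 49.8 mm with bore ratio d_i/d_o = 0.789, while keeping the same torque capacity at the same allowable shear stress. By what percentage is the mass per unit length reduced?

47.7 %

Equal τ_max and T ⇒ the solid shaft needs d_s³ = d_o³(1−k⁴), so d_s = 49.8·(1−0.789⁴)^(1/3) = 42.29 mm.
Area ratio A_h/A_s = d_o²(1−k²)/d_s² = (1−k²)/(1−k⁴)^(2/3) = 0.5234.
Mass saving = 1 − 0.5234 = 47.7 %.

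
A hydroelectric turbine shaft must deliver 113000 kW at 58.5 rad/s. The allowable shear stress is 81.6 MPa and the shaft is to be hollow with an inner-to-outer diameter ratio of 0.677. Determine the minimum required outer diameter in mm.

534 mm

ω = 58.5 rad/s, so T = P/ω = 113000×10³ / 58.50 = 1.932e6 N·m.
For a hollow shaft with d_i/d_o = 0.677: τ_max = 16T/(π d_o³ (1−k⁴)), so d_o = [16T/(π τ_allow (1−k⁴))]^(1/3) = [16·1.932e6/(π·8.16×10^7·0.7899)]^(1/3) = 0.5344 m.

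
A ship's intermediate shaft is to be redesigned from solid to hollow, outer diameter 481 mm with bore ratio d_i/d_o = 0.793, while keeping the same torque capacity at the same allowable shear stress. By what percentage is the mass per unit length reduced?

Equal τ_max and T ⇒ the solid shaft needs d_s³ = d_o³(1−k⁴), so d_s = 481·(1−0.793⁴)^(1/3) = 406.7 mm.
Area ratio A_h/A_s = d_o²(1−k²)/d_s² = (1−k²)/(1−k⁴)^(2/3) = 0.5191.
Mass saving = 1 − 0.5191 = 48.1 %.

48.1 %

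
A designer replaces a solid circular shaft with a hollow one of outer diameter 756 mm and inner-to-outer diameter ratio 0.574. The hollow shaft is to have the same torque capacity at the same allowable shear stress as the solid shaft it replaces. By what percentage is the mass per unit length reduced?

Equal τ_max and T ⇒ the solid shaft needs d_s³ = d_o³(1−k⁴), so d_s = 756·(1−0.574⁴)^(1/3) = 727.6 mm.
Area ratio A_h/A_s = d_o²(1−k²)/d_s² = (1−k²)/(1−k⁴)^(2/3) = 0.7239.
Mass saving = 1 − 0.7239 = 27.6 %.

27.6 %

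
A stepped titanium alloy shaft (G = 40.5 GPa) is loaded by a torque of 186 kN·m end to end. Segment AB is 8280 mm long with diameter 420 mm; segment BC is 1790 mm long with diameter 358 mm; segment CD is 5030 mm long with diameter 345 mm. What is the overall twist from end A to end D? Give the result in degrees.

J_AB = π(0.420)⁴/32 = 3.05×10^-3 m⁴; J_BC = π(0.358)⁴/32 = 1.61×10^-3 m⁴; J_CD = π(0.345)⁴/32 = 1.39×10^-3 m⁴.
θ = (T/G)·Σ L_i/J_i = (186000/40.5×10⁹)·(8.28/3.05×10^-3 + 1.79/1.61×10^-3 + 5.03/1.39×10^-3) = 0.03415 rad.

1.96°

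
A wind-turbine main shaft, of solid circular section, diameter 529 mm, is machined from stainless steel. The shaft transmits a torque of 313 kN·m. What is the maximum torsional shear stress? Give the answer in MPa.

10.8 MPa

J = πd⁴/32 = π(0.529)⁴/32 = 7.688×10^-3 m⁴.
τ_max = T·r/J = 313000 × 0.265 / 7.688×10^-3 = 1.077×10^7 Pa.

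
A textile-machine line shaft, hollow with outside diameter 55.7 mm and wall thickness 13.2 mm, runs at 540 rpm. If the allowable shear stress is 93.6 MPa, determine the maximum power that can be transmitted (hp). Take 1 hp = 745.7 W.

J = π(d_o⁴ − d_i⁴)/32 = π(0.0557⁴ − 0.0293⁴)/32 = 8.726×10^-7 m⁴.
T_max = τ_allow·J/r = 9.36×10^7 × 8.726×10^-7 / 0.0278 = 2933 N·m.
ω = 2π·540/60 = 56.55 rad/s, so P_max = T_max·ω = 1.658×10^5 W.

222 hp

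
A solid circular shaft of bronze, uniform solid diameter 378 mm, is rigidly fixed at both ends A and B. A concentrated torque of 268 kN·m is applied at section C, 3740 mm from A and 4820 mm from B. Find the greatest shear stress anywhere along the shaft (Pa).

With uniform GJ and both ends fixed, compatibility θ_AC = θ_CB gives T_A·a = T_B·b, together with T_A + T_B = T₀.
T_A = T₀·b/(a+b) = 268000·4820/8560 = 150900 N·m; T_B = 117100 N·m.
τ in each portion: τ_AC = 1.42×10^7 Pa, τ_CB = 1.10×10^7 Pa; maximum is in AC.
τ_max = T_AC·r/J = 150900·0.189/2.00×10^-3 = 1.423×10^7 Pa.

1.42e7 Pa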